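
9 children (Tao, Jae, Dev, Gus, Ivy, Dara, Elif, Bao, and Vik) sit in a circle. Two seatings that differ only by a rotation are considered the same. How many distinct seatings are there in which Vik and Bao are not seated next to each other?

Without the restriction there are (8)! = 40320 seatings.
Seatings with Vik beside Bao: treat them as a block with 2 internal orders, giving 2 × (7)! = 10080.
Subtracting, 40320 − 10080 = 30240.

30240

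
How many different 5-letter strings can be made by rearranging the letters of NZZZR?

20

The 5 letters of NZZZR have repeats: Z appearing 3 times.
The number of distinct arrangements is 5!/(3!) = 120/6 = 20.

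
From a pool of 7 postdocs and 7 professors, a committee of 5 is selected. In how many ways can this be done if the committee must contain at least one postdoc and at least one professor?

Total 5-person selections from all 14: C(14,5) = 2002.
Subtract selections that omit an entire group: no postdocs → C(7,5) = 21; no professors → C(7,5) = 21.
Both groups omitted at once is impossible, so 2002 − 42 = 1960.

1960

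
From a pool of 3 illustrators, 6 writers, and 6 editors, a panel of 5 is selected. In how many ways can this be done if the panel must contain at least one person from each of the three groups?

1971

With no constraint there are C(15,5) = 3003 possible selections.
Selections missing a whole group: no illustrators → C(12,5) = 792; no writers → C(9,5) = 126; no editors → C(9,5) = 126.
Add back selections omitting two groups (i.e. drawn from a single group): C(3,5) + C(6,5) + C(6,5) = 12.
By inclusion–exclusion: 3003 − 1044 + 12 = 1971.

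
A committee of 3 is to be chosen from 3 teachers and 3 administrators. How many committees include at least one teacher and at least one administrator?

18

With no constraint there are C(6,3) = 20 possible selections.
Selections missing a whole group: no teachers → C(3,3) = 1; no administrators → C(3,3) = 1.
Both groups omitted at once is impossible, so 20 − 2 = 18.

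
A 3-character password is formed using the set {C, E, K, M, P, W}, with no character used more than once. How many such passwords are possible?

120

With no repetition, fill the 3 characters in order: 6 choices, then 5, down to 4.
6 × 5 × 4 = 120.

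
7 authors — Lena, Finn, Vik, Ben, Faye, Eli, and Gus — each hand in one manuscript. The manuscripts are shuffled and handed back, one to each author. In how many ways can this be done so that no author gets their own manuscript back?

1854

Let Aᵢ be the assignments in which author i gets their own manuscript. We want the size of the complement of A₁∪…∪A_7.
By inclusion–exclusion this is Σ_{j=0}^{7} (−1)^j C(7,j)·(7−j)!.
Computing: 5040 − 5040 + 2520 − 840 + 210 − 42 + 7 − 1 = 1854.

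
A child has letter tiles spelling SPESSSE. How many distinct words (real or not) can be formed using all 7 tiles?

105

Letter multiplicities in SPESSSE: E×2, P×1, S×4.
The number of distinct arrangements is 7!/(4!·2!) = 5040/48 = 105.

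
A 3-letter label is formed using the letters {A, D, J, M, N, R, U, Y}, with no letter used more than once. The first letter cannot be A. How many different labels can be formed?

The first letter has 8−1 = 7 choices (anything except A).
The remaining 2 letters are filled from the other 7 symbols without repetition: 7 × 6 = 42.
Total: 7 × 42 = 294.

294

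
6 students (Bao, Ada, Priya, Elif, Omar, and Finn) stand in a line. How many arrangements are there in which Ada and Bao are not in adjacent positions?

Of the 6! = 720 arrangements, those with Ada and Bao adjacent number 2 × 5! = 240 (treat the pair as a block with 2 internal orders).
Complementary counting: 720 − 240 = 480.

480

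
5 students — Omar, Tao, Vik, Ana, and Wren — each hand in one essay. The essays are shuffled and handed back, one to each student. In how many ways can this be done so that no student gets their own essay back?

Let Aᵢ be the assignments in which student i gets their own essay. We want the size of the complement of A₁∪…∪A_5.
By inclusion–exclusion this is Σ_{j=0}^{5} (−1)^j C(5,j)·(5−j)!.
Computing: 120 − 120 + 60 − 20 + 5 − 1 = 44.

44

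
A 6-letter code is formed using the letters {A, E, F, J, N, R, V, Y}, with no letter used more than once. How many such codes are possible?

This is a permutation of 6 out of 8: P(8,6) = 8!/2!.
That product is 8 × 7 × 6 × 5 × 4 × 3 = 20160.

20160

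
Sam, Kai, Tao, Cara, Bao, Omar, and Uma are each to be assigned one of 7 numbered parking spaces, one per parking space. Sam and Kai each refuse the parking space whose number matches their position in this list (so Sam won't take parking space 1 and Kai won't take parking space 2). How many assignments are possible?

3720

Let Aᵢ (for i ∈ {1, 2}) be the placements that put person i in their forbidden parking space. Any j of these fix j positions, leaving (7−j)! ways to fill the rest, and there are C(2,j) ways to pick which j.
By inclusion–exclusion, the number of valid placements is Σ_{j=0}^{2} (−1)^j C(2,j)·(7−j)!.
Computing: 5040 − 1440 + 120 = 3720.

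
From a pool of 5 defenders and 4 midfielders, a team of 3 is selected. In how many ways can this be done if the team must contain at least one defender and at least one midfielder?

70

With no constraint there are C(9,3) = 84 possible selections.
Subtract selections that omit an entire group: no defenders → C(4,3) = 4; no midfielders → C(5,3) = 10.
Both groups omitted at once is impossible, so 84 − 14 = 70.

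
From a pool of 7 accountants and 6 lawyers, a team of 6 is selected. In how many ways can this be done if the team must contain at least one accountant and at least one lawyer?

1708

With no constraint there are C(13,6) = 1716 possible selections.
Subtract selections that omit an entire group: no accountants → C(6,6) = 1; no lawyers → C(7,6) = 7.
Both groups omitted at once is impossible, so 1716 − 8 = 1708.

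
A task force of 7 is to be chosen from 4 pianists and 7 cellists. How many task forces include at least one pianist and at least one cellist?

Unrestricted: C(11,7) = 330 ways to pick any 7 of the 11.
Selections missing a whole group: no pianists → C(7,7) = 1; no cellists → C(4,7) = 0.
Both groups omitted at once is impossible, so 330 − 1 = 329.

329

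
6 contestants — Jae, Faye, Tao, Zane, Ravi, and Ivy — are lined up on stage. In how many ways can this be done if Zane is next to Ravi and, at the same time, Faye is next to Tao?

96

Treat {Zane,Ravi} as one block (2 orders) and {Faye,Tao} as another (2 orders).
That leaves 4 units to arrange: 2 × 2 × 4! = 4 × 24 = 96.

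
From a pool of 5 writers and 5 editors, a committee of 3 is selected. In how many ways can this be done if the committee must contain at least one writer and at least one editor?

100

With no constraint there are C(10,3) = 120 possible selections.
Subtract selections that omit an entire group: no writers → C(5,3) = 10; no editors → C(5,3) = 10.
Both groups omitted at once is impossible, so 120 − 20 = 100.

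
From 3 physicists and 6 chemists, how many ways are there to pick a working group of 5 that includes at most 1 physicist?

Split by how many physicists are chosen (0 through 1).
Sum: C(3,0)·C(6,5) + C(3,1)·C(6,4) = 6 + 45 = 51.

51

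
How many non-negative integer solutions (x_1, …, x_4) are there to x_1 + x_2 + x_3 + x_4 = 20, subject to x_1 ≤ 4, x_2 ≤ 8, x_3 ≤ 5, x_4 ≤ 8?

By stars and bars, unrestricted non-negative solutions to x_1+…+x_4 = 20 number C(20+3,3) = 1771.
Subtract solutions that violate a single cap (substitute x_i' = x_i − (cap_i+1)): x_1 ≥ 5 gives C(18,3) = 816; x_2 ≥ 9 gives C(14,3) = 364; x_3 ≥ 6 gives C(17,3) = 680; x_4 ≥ 9 gives C(14,3) = 364. Together 2224.
Add back pairs where two caps are both exceeded: 84 + 220 + 84 + 56 + 10 + 56 = 510.
Subtract triples: 1 + 0 + 1 + 0 = 2.
By inclusion–exclusion the count is 1771 − 2224 + 510 − 2 = 55.

55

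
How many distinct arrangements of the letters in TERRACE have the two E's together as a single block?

Treat the 2 copies of E as a single block. The multiset to arrange is then {EE, A, C, R, R, T}, 6 items in all.
That gives (6)!/(2!) = 360 arrangements.

360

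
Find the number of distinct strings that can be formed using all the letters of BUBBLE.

120

BUBBLE has 6 letters with B appearing 3 times.
Dividing 6! = 720 by 3! = 6 for the repeated letters gives 120.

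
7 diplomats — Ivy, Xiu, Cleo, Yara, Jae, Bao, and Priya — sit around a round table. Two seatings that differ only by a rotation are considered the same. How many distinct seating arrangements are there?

Around a circle, 7 distinct people have 7!/7 = (6)! = 720 rotationally distinct seatings.

720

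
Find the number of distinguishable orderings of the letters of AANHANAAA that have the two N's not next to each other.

There are 9!/(6!·2!) = 252 arrangements of AANHANAAA in total.
Arrangements with the N's together: treat NN as one letter, giving (8)!/(6!) = 56.
Hence 252 − 56 = 196.

196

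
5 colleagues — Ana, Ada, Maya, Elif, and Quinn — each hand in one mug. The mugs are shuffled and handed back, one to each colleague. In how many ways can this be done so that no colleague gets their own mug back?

This is the derangement count D_5: permutations of 5 items with no fixed point.
By inclusion–exclusion this is Σ_{j=0}^{5} (−1)^j C(5,j)·(5−j)!.
Computing: 120 − 120 + 60 − 20 + 5 − 1 = 44.

44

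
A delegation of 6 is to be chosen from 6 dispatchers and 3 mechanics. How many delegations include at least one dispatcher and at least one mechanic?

83

Total 6-person selections from all 9: C(9,6) = 84.
Subtract selections that omit an entire group: no dispatchers → C(3,6) = 0; no mechanics → C(6,6) = 1.
Both groups omitted at once is impossible, so 84 − 1 = 83.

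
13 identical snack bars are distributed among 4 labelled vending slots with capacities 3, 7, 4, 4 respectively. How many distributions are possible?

Without the upper bounds there are C(16,3) = 560 ways to split 13 among 4 vending slots.
Subtract solutions that violate a single cap (substitute x_i' = x_i − (cap_i+1)): x_1 ≥ 4 gives C(12,3) = 220; x_2 ≥ 8 gives C(8,3) = 56; x_3 ≥ 5 gives C(11,3) = 165; x_4 ≥ 5 gives C(11,3) = 165. Together 606.
Add back pairs where two caps are both exceeded: 4 + 35 + 35 + 1 + 1 + 20 = 96.
By inclusion–exclusion the count is 560 − 606 + 96 = 50.

50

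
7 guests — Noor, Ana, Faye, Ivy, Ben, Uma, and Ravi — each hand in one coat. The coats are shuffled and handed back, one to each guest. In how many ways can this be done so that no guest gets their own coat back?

Count assignments avoiding every fixed point. For any j of the 7 guests fixed to their own coat, the other 7−j can be arranged in (7−j)! ways.
By inclusion–exclusion this is Σ_{j=0}^{7} (−1)^j C(7,j)·(7−j)!.
Computing: 5040 − 5040 + 2520 − 840 + 210 − 42 + 7 − 1 = 1854.

1854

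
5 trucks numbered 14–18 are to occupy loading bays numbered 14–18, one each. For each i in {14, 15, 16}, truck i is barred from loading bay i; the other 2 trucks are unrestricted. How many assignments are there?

64

Let Aᵢ (for i ∈ {14, 15, 16}) be the placements that put truck i in its forbidden loading bay. Any j of these fix j positions, leaving (5−j)! ways to fill the rest, and there are C(3,j) ways to pick which j.
By inclusion–exclusion, the number of valid placements is Σ_{j=0}^{3} (−1)^j C(3,j)·(5−j)!.
Computing: 120 − 72 + 18 − 2 = 64.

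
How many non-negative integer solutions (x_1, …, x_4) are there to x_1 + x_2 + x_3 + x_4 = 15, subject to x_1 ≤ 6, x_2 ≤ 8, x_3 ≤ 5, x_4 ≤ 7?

243

Ignoring the caps, the number of non-negative solutions to x_1+…+x_4 = 15 is C(18,3) = 816.
Subtract solutions that violate a single cap (substitute x_i' = x_i − (cap_i+1)): x_1 ≥ 7 gives C(11,3) = 165; x_2 ≥ 9 gives C(9,3) = 84; x_3 ≥ 6 gives C(12,3) = 220; x_4 ≥ 8 gives C(10,3) = 120. Together 589.
Add back pairs where two caps are both exceeded: 0 + 10 + 1 + 1 + 0 + 4 = 16.
By inclusion–exclusion the count is 816 − 589 + 16 = 243.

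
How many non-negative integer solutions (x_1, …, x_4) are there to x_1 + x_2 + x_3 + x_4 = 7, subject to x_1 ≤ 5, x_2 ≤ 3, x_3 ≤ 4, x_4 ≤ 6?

85

By stars and bars, unrestricted non-negative solutions to x_1+…+x_4 = 7 number C(7+3,3) = 120.
Subtract solutions that violate a single cap (substitute x_i' = x_i − (cap_i+1)): x_1 ≥ 6 gives C(4,3) = 4; x_2 ≥ 4 gives C(6,3) = 20; x_3 ≥ 5 gives C(5,3) = 10; x_4 ≥ 7 gives C(3,3) = 1. Together 35.
No two caps can be exceeded simultaneously, so the pair terms are all 0.
By inclusion–exclusion the count is 120 − 35 + 0 = 85.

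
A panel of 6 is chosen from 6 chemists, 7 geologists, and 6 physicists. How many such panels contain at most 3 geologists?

24563

Split by how many geologists are chosen (0 through 3).
Sum: C(7,0)·C(12,6) + C(7,1)·C(12,5) + C(7,2)·C(12,4) + C(7,3)·C(12,3) = 924 + 5544 + 10395 + 7700 = 24563.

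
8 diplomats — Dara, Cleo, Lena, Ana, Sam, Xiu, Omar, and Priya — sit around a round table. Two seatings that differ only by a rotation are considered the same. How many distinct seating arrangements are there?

5040

Around a circle, 8 distinct people have 8!/8 = (7)! = 5040 rotationally distinct seatings.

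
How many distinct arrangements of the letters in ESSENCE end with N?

60

With the last slot taken by N, it remains to arrange the other 6 letters (ESSECE).
Those 6 letters have E appearing 3 times and S appearing twice, giving (6)!/(3!·2!) = 60.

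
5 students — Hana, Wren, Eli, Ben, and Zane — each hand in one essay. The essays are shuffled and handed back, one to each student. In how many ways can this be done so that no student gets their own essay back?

Let Aᵢ be the assignments in which student i gets their own essay. We want the size of the complement of A₁∪…∪A_5.
By inclusion–exclusion this is Σ_{j=0}^{5} (−1)^j C(5,j)·(5−j)!.
Computing: 120 − 120 + 60 − 20 + 5 − 1 = 44.

44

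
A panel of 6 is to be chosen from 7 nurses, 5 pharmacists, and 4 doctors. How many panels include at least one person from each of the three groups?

6545

With no constraint there are C(16,6) = 8008 possible selections.
Subtract selections that omit an entire group: no nurses → C(9,6) = 84; no pharmacists → C(11,6) = 462; no doctors → C(12,6) = 924.
Add back selections omitting two groups (i.e. drawn from a single group): C(7,6) + C(5,6) + C(4,6) = 7.
By inclusion–exclusion: 8008 − 1470 + 7 = 6545.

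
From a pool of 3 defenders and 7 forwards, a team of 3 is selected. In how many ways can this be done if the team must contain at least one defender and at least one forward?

With no constraint there are C(10,3) = 120 possible selections.
Subtract selections that omit an entire group: no defenders → C(7,3) = 35; no forwards → C(3,3) = 1.
Both groups omitted at once is impossible, so 120 − 36 = 84.

84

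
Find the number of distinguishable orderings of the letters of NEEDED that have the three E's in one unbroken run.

Treat the 3 copies of E as a single block. The multiset to arrange is then {EEE, D, D, N}, 4 items in all.
That gives (4)!/(2!) = 12 arrangements.

12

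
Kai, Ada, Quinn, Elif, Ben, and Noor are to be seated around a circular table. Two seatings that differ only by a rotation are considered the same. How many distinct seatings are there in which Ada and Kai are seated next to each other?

Glue Ada and Kai into a block (2 internal orders). Seating 5 units around a circle gives (4)! arrangements.
So 2 × (4)! = 2 × 24 = 48.

48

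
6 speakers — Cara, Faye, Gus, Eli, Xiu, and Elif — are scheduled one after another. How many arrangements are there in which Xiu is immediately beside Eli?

Place the 4 others and the Xiu-Eli pair as 5 objects in a line; the pair has 2 internal arrangements.
So the count is 2·(5)! = 240.

240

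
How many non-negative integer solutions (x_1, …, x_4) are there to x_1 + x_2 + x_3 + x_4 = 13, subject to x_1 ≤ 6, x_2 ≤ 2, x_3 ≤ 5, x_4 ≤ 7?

80

Without the upper bounds there are C(16,3) = 560 ways to split 13 among 4 variables.
Subtract solutions that violate a single cap (substitute x_i' = x_i − (cap_i+1)): x_1 ≥ 7 gives C(9,3) = 84; x_2 ≥ 3 gives C(13,3) = 286; x_3 ≥ 6 gives C(10,3) = 120; x_4 ≥ 8 gives C(8,3) = 56. Together 546.
Add back pairs where two caps are both exceeded: 20 + 1 + 0 + 35 + 10 + 0 = 66.
By inclusion–exclusion the count is 560 − 546 + 66 = 80.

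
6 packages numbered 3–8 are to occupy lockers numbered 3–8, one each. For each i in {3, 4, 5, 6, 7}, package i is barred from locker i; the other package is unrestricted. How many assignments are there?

309

Let Aᵢ (for 3 ≤ i ≤ 7) be the placements that put package i in its forbidden locker. Any j of these fix j positions, leaving (6−j)! ways to fill the rest, and there are C(5,j) ways to pick which j.
By inclusion–exclusion, the number of valid placements is Σ_{j=0}^{5} (−1)^j C(5,j)·(6−j)!.
Computing: 720 − 600 + 240 − 60 + 10 − 1 = 309.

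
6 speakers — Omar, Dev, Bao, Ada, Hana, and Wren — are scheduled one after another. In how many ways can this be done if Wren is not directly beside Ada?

480

There are 6! = 720 arrangements in all. If Wren and Ada are adjacent, merging them into one block gives 2·(5)! = 240 arrangements.
So 720 − 240 = 480 arrangements keep them apart.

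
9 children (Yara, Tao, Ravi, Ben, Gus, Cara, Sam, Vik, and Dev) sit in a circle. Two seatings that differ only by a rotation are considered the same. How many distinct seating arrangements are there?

40320

Fix one person's seat to break rotational symmetry; the remaining 8 people can be arranged in (8)! = 40320 ways.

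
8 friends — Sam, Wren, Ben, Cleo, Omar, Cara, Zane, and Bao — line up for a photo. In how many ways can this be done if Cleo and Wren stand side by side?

Place the 6 others and the Cleo-Wren pair as 7 objects in a line; the pair has 2 internal arrangements.
So the count is 2·(7)! = 10080.

10080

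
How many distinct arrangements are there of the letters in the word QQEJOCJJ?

3360

Letter multiplicities in QQEJOCJJ: C×1, E×1, J×3, O×1, Q×2.
So there are 8! / (3!·2!) = 3360 distinguishable arrangements.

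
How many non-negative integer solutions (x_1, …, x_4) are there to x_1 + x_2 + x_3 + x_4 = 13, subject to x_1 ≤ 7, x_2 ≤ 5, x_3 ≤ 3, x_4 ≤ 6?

Without the upper bounds there are C(16,3) = 560 ways to split 13 among 4 variables.
Subtract solutions that violate a single cap (substitute x_i' = x_i − (cap_i+1)): x_1 ≥ 8 gives C(8,3) = 56; x_2 ≥ 6 gives C(10,3) = 120; x_3 ≥ 4 gives C(12,3) = 220; x_4 ≥ 7 gives C(9,3) = 84. Together 480.
Add back pairs where two caps are both exceeded: 0 + 4 + 0 + 20 + 1 + 10 = 35.
By inclusion–exclusion the count is 560 − 480 + 35 = 115.

115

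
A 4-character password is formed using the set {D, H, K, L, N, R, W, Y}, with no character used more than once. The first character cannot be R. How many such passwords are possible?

1470

The first character has 8−1 = 7 choices (anything except R).
The remaining 3 characters are filled from the other 7 symbols without repetition: 7 × 6 × 5 = 210.
Total: 7 × 210 = 1470.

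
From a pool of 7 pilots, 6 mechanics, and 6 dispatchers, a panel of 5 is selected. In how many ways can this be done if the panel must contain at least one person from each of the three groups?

Unrestricted: C(19,5) = 11628 ways to pick any 5 of the 19.
Selections missing a whole group: no pilots → C(12,5) = 792; no mechanics → C(13,5) = 1287; no dispatchers → C(13,5) = 1287.
Add back selections omitting two groups (i.e. drawn from a single group): C(7,5) + C(6,5) + C(6,5) = 33.
By inclusion–exclusion: 11628 − 3366 + 33 = 8295.

8295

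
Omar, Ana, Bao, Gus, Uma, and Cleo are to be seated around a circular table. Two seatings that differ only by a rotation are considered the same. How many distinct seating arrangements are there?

120

Seat Omar anywhere (absorbing the rotational symmetry), then permute the other 5: (5)! = 120.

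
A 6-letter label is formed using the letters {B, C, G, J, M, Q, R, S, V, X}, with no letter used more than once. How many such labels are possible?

This is a permutation of 6 out of 10: P(10,6) = 10!/4!.
That product is 10 × 9 × 8 × 7 × 6 × 5 = 151200.

151200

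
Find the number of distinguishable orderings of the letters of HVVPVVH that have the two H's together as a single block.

Treat the 2 copies of H as a single block. The multiset to arrange is then {HH, P, V, V, V, V}, 6 items in all.
That gives (6)!/(4!) = 30 arrangements.

30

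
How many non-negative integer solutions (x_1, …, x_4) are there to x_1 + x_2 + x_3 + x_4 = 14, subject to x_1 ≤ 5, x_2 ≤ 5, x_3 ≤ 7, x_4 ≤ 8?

222

Without the upper bounds there are C(17,3) = 680 ways to split 14 among 4 variables.
Subtract solutions that violate a single cap (substitute x_i' = x_i − (cap_i+1)): x_1 ≥ 6 gives C(11,3) = 165; x_2 ≥ 6 gives C(11,3) = 165; x_3 ≥ 8 gives C(9,3) = 84; x_4 ≥ 9 gives C(8,3) = 56. Together 470.
Add back pairs where two caps are both exceeded: 10 + 1 + 0 + 1 + 0 + 0 = 12.
By inclusion–exclusion the count is 680 − 470 + 12 = 222.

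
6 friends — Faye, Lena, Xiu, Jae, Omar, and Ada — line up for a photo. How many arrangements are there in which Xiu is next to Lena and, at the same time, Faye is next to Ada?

Treat {Xiu,Lena} as one block (2 orders) and {Faye,Ada} as another (2 orders).
That leaves 4 units to arrange: 2 × 2 × 4! = 4 × 24 = 96.

96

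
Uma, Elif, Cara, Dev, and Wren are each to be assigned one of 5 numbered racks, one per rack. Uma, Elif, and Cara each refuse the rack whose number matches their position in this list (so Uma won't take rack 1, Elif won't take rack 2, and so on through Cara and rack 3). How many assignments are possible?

64

Let Aᵢ (for i ∈ {1, 2, 3}) be the placements that put person i in their forbidden rack. Any j of these fix j positions, leaving (5−j)! ways to fill the rest, and there are C(3,j) ways to pick which j.
By inclusion–exclusion, the number of valid placements is Σ_{j=0}^{3} (−1)^j C(3,j)·(5−j)!.
Computing: 120 − 72 + 18 − 2 = 64.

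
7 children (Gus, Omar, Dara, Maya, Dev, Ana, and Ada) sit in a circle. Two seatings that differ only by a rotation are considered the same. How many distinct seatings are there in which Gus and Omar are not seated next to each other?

480

Without the restriction there are (6)! = 720 seatings.
Seatings with Gus beside Omar: treat them as a block with 2 internal orders, giving 2 × (5)! = 240.
Subtracting, 720 − 240 = 480.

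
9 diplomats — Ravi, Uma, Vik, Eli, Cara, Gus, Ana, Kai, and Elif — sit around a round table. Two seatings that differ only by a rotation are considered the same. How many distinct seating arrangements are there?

Around a circle, 9 distinct people have 9!/9 = (8)! = 40320 rotationally distinct seatings.

40320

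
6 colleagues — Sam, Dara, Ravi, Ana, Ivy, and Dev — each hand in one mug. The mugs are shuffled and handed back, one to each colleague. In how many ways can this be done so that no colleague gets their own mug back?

Let Aᵢ be the assignments in which colleague i gets their own mug. We want the size of the complement of A₁∪…∪A_6.
By inclusion–exclusion this is Σ_{j=0}^{6} (−1)^j C(6,j)·(6−j)!.
Computing: 720 − 720 + 360 − 120 + 30 − 6 + 1 = 265.

265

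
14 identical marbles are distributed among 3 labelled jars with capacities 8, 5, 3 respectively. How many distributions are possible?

6

By stars and bars, unrestricted non-negative solutions to x_1+…+x_3 = 14 number C(14+2,2) = 120.
Subtract solutions that violate a single cap (substitute x_i' = x_i − (cap_i+1)): x_1 ≥ 9 gives C(7,2) = 21; x_2 ≥ 6 gives C(10,2) = 45; x_3 ≥ 4 gives C(12,2) = 66. Together 132.
Add back pairs where two caps are both exceeded: 0 + 3 + 15 = 18.
By inclusion–exclusion the count is 120 − 132 + 18 = 6.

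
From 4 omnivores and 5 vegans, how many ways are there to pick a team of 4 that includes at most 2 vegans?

Split by how many vegans are chosen (0 through 2).
Sum: C(5,0)·C(4,4) + C(5,1)·C(4,3) + C(5,2)·C(4,2) = 1 + 20 + 60 = 81.

81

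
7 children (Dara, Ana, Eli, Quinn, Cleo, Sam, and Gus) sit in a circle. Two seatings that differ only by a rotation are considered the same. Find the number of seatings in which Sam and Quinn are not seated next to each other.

480

Without the restriction there are (6)! = 720 seatings.
Those with Sam next to Quinn: fuse the pair into one unit and seat 6 units around a circle — 2·(5)! = 240.
Subtracting, 720 − 240 = 480.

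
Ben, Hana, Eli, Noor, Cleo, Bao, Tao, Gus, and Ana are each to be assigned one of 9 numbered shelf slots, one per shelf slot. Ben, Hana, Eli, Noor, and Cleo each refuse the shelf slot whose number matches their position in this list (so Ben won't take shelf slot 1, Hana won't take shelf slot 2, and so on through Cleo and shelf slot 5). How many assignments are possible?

Let Aᵢ (for 1 ≤ i ≤ 5) be the placements that put person i in their forbidden shelf slot. Any j of these fix j positions, leaving (9−j)! ways to fill the rest, and there are C(5,j) ways to pick which j.
By inclusion–exclusion, the number of valid placements is Σ_{j=0}^{5} (−1)^j C(5,j)·(9−j)!.
Computing: 362880 − 201600 + 50400 − 7200 + 600 − 24 = 205056.

205056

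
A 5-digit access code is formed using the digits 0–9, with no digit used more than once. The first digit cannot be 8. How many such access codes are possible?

The first digit has 10−1 = 9 choices (anything except 8).
The remaining 4 digits are filled from the other 9 symbols without repetition: 9 × 8 × 7 × 6 = 3024.
Total: 9 × 3024 = 27216.

27216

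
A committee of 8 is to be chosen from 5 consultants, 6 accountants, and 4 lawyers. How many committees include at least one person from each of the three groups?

6216

Total 8-person selections from all 15: C(15,8) = 6435.
Subtract selections that omit an entire group: no consultants → C(10,8) = 45; no accountants → C(9,8) = 9; no lawyers → C(11,8) = 165.
Add back selections omitting two groups (i.e. drawn from a single group): C(5,8) + C(6,8) + C(4,8) = 0.
By inclusion–exclusion: 6435 − 219 + 0 = 6216.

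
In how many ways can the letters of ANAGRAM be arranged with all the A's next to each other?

120

Treat the 3 copies of A as a single block. The multiset to arrange is then {AAA, G, M, N, R}, 5 items in all.
All 5 items are distinct, so there are (5)! = 120 arrangements.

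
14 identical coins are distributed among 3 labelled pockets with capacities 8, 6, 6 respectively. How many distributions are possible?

Without the upper bounds there are C(16,2) = 120 ways to split 14 among 3 pockets.
Subtract solutions that violate a single cap (substitute x_i' = x_i − (cap_i+1)): x_1 ≥ 9 gives C(7,2) = 21; x_2 ≥ 7 gives C(9,2) = 36; x_3 ≥ 7 gives C(9,2) = 36. Together 93.
Add back pairs where two caps are both exceeded: 0 + 0 + 1 = 1.
By inclusion–exclusion the count is 120 − 93 + 1 = 28.

28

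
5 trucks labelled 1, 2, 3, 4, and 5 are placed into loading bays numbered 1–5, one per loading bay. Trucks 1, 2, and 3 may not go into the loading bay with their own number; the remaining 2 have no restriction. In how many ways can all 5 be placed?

Let Aᵢ (for i ∈ {1, 2, 3}) be the placements that put truck i in its forbidden loading bay. Any j of these fix j positions, leaving (5−j)! ways to fill the rest, and there are C(3,j) ways to pick which j.
By inclusion–exclusion, the number of valid placements is Σ_{j=0}^{3} (−1)^j C(3,j)·(5−j)!.
Computing: 120 − 72 + 18 − 2 = 64.

64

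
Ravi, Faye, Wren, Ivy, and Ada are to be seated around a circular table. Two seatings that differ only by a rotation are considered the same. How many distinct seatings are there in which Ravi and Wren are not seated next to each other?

All circular seatings of 5 people number (4)! = 24.
Those with Ravi next to Wren: fuse the pair into one unit and seat 4 units around a circle — 2·(3)! = 12.
Subtracting, 24 − 12 = 12.

12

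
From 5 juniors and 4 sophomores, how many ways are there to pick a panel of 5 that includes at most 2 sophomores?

81

Split by how many sophomores are chosen (0 through 2).
Sum: C(4,0)·C(5,5) + C(4,1)·C(5,4) + C(4,2)·C(5,3) = 1 + 20 + 60 = 81.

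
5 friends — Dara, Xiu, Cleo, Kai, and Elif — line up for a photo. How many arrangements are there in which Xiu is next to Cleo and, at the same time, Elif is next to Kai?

Treat {Xiu,Cleo} as one block (2 orders) and {Elif,Kai} as another (2 orders).
That leaves 3 units to arrange: 2 × 2 × 3! = 4 × 6 = 24.

24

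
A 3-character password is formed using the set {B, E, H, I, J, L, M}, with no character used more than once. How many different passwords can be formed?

This is a permutation of 3 out of 7: P(7,3) = 7!/4!.
That product is 7 × 6 × 5 = 210.

210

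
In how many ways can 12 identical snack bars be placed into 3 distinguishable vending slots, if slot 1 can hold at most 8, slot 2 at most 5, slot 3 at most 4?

20

Without the upper bounds there are C(14,2) = 91 ways to split 12 among 3 vending slots.
Subtract solutions that violate a single cap (substitute x_i' = x_i − (cap_i+1)): x_1 ≥ 9 gives C(5,2) = 10; x_2 ≥ 6 gives C(8,2) = 28; x_3 ≥ 5 gives C(9,2) = 36. Together 74.
Add back pairs where two caps are both exceeded: 0 + 0 + 3 = 3.
By inclusion–exclusion the count is 91 − 74 + 3 = 20.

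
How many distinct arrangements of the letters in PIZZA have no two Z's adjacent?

36

Total arrangements of PIZZA: 5!/(2!) = 60.
Arrangements with the Z's together: treat ZZ as one letter, giving (4)! = 24.
Hence 60 − 24 = 36.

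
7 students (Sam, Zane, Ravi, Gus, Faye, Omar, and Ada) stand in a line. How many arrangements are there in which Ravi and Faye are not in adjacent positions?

3600

Of the 7! = 5040 arrangements, those with Ravi and Faye adjacent number 2 × 6! = 1440 (treat the pair as a block with 2 internal orders).
So 5040 − 1440 = 3600 arrangements keep them apart.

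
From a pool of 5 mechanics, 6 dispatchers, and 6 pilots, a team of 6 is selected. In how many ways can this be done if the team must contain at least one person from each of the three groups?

Total 6-person selections from all 17: C(17,6) = 12376.
Selections missing a whole group: no mechanics → C(12,6) = 924; no dispatchers → C(11,6) = 462; no pilots → C(11,6) = 462.
Add back selections omitting two groups (i.e. drawn from a single group): C(5,6) + C(6,6) + C(6,6) = 2.
By inclusion–exclusion: 12376 − 1848 + 2 = 10530.

10530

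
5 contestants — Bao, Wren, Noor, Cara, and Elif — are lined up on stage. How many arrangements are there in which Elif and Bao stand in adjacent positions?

Glue Elif and Bao into one block (2 internal orders), leaving 4 units to arrange in a row.
So the count is 2·(4)! = 48.

48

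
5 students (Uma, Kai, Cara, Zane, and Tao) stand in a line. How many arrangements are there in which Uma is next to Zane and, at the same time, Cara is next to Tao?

24

Treat {Uma,Zane} as one block (2 orders) and {Cara,Tao} as another (2 orders).
That leaves 3 units to arrange: 2 × 2 × 3! = 4 × 6 = 24.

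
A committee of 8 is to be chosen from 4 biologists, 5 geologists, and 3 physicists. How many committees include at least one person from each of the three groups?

Total 8-person selections from all 12: C(12,8) = 495.
Selections missing a whole group: no biologists → C(8,8) = 1; no geologists → C(7,8) = 0; no physicists → C(9,8) = 9.
Add back selections omitting two groups (i.e. drawn from a single group): C(4,8) + C(5,8) + C(3,8) = 0.
By inclusion–exclusion: 495 − 10 + 0 = 485.

485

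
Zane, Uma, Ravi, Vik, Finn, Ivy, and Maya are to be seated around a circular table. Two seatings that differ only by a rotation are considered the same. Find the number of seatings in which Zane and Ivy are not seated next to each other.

All circular seatings of 7 people number (6)! = 720.
Seatings with Zane beside Ivy: treat them as a block with 2 internal orders, giving 2 × (5)! = 240.
Subtracting, 720 − 240 = 480.

480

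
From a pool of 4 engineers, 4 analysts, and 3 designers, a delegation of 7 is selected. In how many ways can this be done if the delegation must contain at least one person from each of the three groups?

320

With no constraint there are C(11,7) = 330 possible selections.
Selections missing a whole group: no engineers → C(7,7) = 1; no analysts → C(7,7) = 1; no designers → C(8,7) = 8.
Add back selections omitting two groups (i.e. drawn from a single group): C(4,7) + C(4,7) + C(3,7) = 0.
By inclusion–exclusion: 330 − 10 + 0 = 320.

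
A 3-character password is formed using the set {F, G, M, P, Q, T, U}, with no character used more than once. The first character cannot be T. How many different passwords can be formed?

The first character has 7−1 = 6 choices (anything except T).
The remaining 2 characters are filled from the other 6 symbols without repetition: 6 × 5 = 30.
Total: 6 × 30 = 180.

180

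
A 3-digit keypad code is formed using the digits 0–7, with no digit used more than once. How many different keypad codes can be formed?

336

Choose and order 3 of the 8 symbols: the first digit has 8 options, the next 7, then 6.
That product is 8 × 7 × 6 = 336.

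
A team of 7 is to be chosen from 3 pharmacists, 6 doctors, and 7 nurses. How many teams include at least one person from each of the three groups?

With no constraint there are C(16,7) = 11440 possible selections.
Subtract selections that omit an entire group: no pharmacists → C(13,7) = 1716; no doctors → C(10,7) = 120; no nurses → C(9,7) = 36.
Add back selections omitting two groups (i.e. drawn from a single group): C(3,7) + C(6,7) + C(7,7) = 1.
By inclusion–exclusion: 11440 − 1872 + 1 = 9569.

9569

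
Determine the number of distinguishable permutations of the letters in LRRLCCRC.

560

LRRLCCRC has 8 letters with C appearing 3 times, L appearing twice, and R appearing 3 times.
Dividing 8! = 40320 by 3!·3!·2! = 72 for the repeated letters gives 560.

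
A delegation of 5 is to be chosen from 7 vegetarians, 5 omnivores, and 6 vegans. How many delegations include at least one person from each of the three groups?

6055

Unrestricted: C(18,5) = 8568 ways to pick any 5 of the 18.
Selections missing a whole group: no vegetarians → C(11,5) = 462; no omnivores → C(13,5) = 1287; no vegans → C(12,5) = 792.
Add back selections omitting two groups (i.e. drawn from a single group): C(7,5) + C(5,5) + C(6,5) = 28.
By inclusion–exclusion: 8568 − 2541 + 28 = 6055.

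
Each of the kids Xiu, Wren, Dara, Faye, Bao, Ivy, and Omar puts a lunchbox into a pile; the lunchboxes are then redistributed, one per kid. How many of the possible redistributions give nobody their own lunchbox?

1854

Count assignments avoiding every fixed point. For any j of the 7 kids fixed to their own lunchbox, the other 7−j can be arranged in (7−j)! ways.
By inclusion–exclusion this is Σ_{j=0}^{7} (−1)^j C(7,j)·(7−j)!.
Computing: 5040 − 5040 + 2520 − 840 + 210 − 42 + 7 − 1 = 1854.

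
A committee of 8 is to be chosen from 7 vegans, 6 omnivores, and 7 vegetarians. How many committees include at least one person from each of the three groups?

120393

Unrestricted: C(20,8) = 125970 ways to pick any 8 of the 20.
Subtract selections that omit an entire group: no vegans → C(13,8) = 1287; no omnivores → C(14,8) = 3003; no vegetarians → C(13,8) = 1287.
Add back selections omitting two groups (i.e. drawn from a single group): C(7,8) + C(6,8) + C(7,8) = 0.
By inclusion–exclusion: 125970 − 5577 + 0 = 120393.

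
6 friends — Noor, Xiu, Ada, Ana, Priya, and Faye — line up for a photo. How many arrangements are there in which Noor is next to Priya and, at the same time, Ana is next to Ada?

96

Treat {Noor,Priya} as one block (2 orders) and {Ana,Ada} as another (2 orders).
That leaves 4 units to arrange: 2 × 2 × 4! = 4 × 24 = 96.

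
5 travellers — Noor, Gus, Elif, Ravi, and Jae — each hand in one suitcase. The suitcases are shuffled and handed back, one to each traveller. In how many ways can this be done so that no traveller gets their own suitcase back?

44

This is the derangement count D_5: permutations of 5 items with no fixed point.
By inclusion–exclusion this is Σ_{j=0}^{5} (−1)^j C(5,j)·(5−j)!.
Computing: 120 − 120 + 60 − 20 + 5 − 1 = 44.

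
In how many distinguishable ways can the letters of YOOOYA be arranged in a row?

The 6 letters of YOOOYA have repeats: O appearing 3 times and Y appearing twice.
So there are 6! / (3!·2!) = 60 distinguishable arrangements.

60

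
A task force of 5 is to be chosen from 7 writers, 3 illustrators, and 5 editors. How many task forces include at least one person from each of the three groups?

Unrestricted: C(15,5) = 3003 ways to pick any 5 of the 15.
Subtract selections that omit an entire group: no writers → C(8,5) = 56; no illustrators → C(12,5) = 792; no editors → C(10,5) = 252.
Add back selections omitting two groups (i.e. drawn from a single group): C(7,5) + C(3,5) + C(5,5) = 22.
By inclusion–exclusion: 3003 − 1100 + 22 = 1925.

1925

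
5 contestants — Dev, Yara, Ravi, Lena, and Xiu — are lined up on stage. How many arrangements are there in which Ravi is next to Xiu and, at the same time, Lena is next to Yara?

Treat {Ravi,Xiu} as one block (2 orders) and {Lena,Yara} as another (2 orders).
That leaves 3 units to arrange: 2 × 2 × 3! = 4 × 6 = 24.

24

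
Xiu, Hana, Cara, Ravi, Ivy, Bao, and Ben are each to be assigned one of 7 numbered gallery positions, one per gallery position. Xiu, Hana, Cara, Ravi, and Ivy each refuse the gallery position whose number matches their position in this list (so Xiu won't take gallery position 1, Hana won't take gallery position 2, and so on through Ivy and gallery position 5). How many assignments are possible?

2428

Let Aᵢ (for 1 ≤ i ≤ 5) be the placements that put person i in their forbidden gallery position. Any j of these fix j positions, leaving (7−j)! ways to fill the rest, and there are C(5,j) ways to pick which j.
By inclusion–exclusion, the number of valid placements is Σ_{j=0}^{5} (−1)^j C(5,j)·(7−j)!.
Computing: 5040 − 3600 + 1200 − 240 + 30 − 2 = 2428.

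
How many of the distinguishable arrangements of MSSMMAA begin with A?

60

With the first slot taken by A, it remains to arrange the other 6 letters (MSSMMA).
Those 6 letters have M appearing 3 times and S appearing twice, giving (6)!/(3!·2!) = 60.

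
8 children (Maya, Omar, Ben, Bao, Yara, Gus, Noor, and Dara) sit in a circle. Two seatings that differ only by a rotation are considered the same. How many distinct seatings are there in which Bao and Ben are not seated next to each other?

3600

Without the restriction there are (7)! = 5040 seatings.
Those with Bao next to Ben: fuse the pair into one unit and seat 7 units around a circle — 2·(6)! = 1440.
Subtracting, 5040 − 1440 = 3600.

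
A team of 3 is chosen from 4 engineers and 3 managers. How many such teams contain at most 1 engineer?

13

Split by how many engineers are chosen (0 through 1).
Sum: C(4,0)·C(3,3) + C(4,1)·C(3,2) = 1 + 12 = 13.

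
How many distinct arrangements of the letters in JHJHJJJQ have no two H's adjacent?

There are 8!/(5!·2!) = 168 arrangements of JHJHJJJQ in total.
Arrangements with the H's together: treat HH as one letter, giving (7)!/(5!) = 42.
Subtracting, 168 − 42 = 126 arrangements keep the H's apart.

126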